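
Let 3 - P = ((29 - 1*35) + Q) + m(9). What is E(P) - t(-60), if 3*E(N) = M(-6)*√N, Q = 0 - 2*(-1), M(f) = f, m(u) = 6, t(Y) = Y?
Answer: 58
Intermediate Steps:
Q = 2 (Q = 0 + 2 = 2)
P = 1 (P = 3 - (((29 - 1*35) + 2) + 6) = 3 - (((29 - 35) + 2) + 6) = 3 - ((-6 + 2) + 6) = 3 - (-4 + 6) = 3 - 1*2 = 3 - 2 = 1)
E(N) = -2*√N (E(N) = (-6*√N)/3 = -2*√N)
E(P) - t(-60) = -2*√1 - 1*(-60) = -2*1 + 60 = -2 + 60 = 58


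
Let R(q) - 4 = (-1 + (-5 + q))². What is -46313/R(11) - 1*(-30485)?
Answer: 28888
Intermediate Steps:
R(q) = 4 + (-6 + q)² (R(q) = 4 + (-1 + (-5 + q))² = 4 + (-6 + q)²)
-46313/R(11) - 1*(-30485) = -46313/(4 + (-6 + 11)²) - 1*(-30485) = -46313/(4 + 5²) + 30485 = -46313/(4 + 25) + 30485 = -46313/29 + 30485 = -46313*1/29 + 30485 = -1597 + 30485 = 28888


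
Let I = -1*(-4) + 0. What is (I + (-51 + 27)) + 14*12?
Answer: 148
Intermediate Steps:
I = 4 (I = 4 + 0 = 4)
(I + (-51 + 27)) + 14*12 = (4 + (-51 + 27)) + 14*12 = (4 - 24) + 168 = -20 + 168 = 148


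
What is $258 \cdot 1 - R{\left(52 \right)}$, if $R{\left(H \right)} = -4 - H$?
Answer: $314$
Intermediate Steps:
$258 \cdot 1 - R{\left(52 \right)} = 258 \cdot 1 - \left(-4 - 52\right) = 258 - \left(-4 - 52\right) = 258 - -56 = 258 + 56 = 314$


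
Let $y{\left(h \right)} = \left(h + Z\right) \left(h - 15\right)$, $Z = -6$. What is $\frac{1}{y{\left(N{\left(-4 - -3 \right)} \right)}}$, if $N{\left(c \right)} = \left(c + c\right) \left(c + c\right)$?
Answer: $\frac{1}{22} \approx 0.045455$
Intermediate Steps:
$N{\left(c \right)} = 4 c^{2}$ ($N{\left(c \right)} = 2 c 2 c = 4 c^{2}$)
$y{\left(h \right)} = \left(-15 + h\right) \left(-6 + h\right)$ ($y{\left(h \right)} = \left(h - 6\right) \left(h - 15\right) = \left(-6 + h\right) \left(-15 + h\right) = \left(-15 + h\right) \left(-6 + h\right)$)
$\frac{1}{y{\left(N{\left(-4 - -3 \right)} \right)}} = \frac{1}{90 + \left(4 \left(-4 - -3\right)^{2}\right)^{2} - 21 \cdot 4 \left(-4 - -3\right)^{2}} = \frac{1}{90 + \left(4 \left(-4 + 3\right)^{2}\right)^{2} - 21 \cdot 4 \left(-4 + 3\right)^{2}} = \frac{1}{90 + \left(4 \left(-1\right)^{2}\right)^{2} - 21 \cdot 4 \left(-1\right)^{2}} = \frac{1}{90 + \left(4 \cdot 1\right)^{2} - 21 \cdot 4 \cdot 1} = \frac{1}{90 + 4^{2} - 84} = \frac{1}{90 + 16 - 84} = \frac{1}{22}$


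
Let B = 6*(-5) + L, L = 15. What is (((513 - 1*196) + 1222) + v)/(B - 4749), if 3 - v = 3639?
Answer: 699/1588 ≈ 0.44018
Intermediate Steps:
v = -3636 (v = 3 - 1*3639 = 3 - 3639 = -3636)
B = -15 (B = 6*(-5) + 15 = -30 + 15 = -15)
(((513 - 1*196) + 1222) + v)/(B - 4749) = (((513 - 1*196) + 1222) - 3636)/(-15 - 4749) = (((513 - 196) + 1222) - 3636)/(-4764) = ((317 + 1222) - 3636)*(-1/4764) = (1539 - 3636)*(-1/4764) = -2097*(-1/4764) = 699/1588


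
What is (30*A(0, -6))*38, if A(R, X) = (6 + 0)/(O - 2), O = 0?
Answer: -3420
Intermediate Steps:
A(R, X) = -3 (A(R, X) = (6 + 0)/(0 - 2) = 6/(-2) = 6*(-½) = -3)
(30*A(0, -6))*38 = (30*(-3))*38 = -90*38 = -3420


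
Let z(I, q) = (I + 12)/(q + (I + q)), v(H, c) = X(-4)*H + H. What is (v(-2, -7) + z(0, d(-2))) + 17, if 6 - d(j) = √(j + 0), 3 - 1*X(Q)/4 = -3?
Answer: -609/19 + 3*I*√2/19 ≈ -32.053 + 0.2233*I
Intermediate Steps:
X(Q) = 24 (X(Q) = 12 - 4*(-3) = 12 + 12 = 24)
d(j) = 6 - √j (d(j) = 6 - √(j + 0) = 6 - √j)
v(H, c) = 25*H (v(H, c) = 24*H + H = 25*H)
z(I, q) = (12 + I)/(I + 2*q)
(v(-2, -7) + z(0, d(-2))) + 17 = (25*(-2) + (12 + 0)/(0 + 2*(6 - √(-2)))) + 17 = (-50 + 12/(0 + 2*(6 - I*√2))) + 17 = (-50 + 12/(0 + (12 - 2*I*√2))) + 17 = (-50 + 12/(12 - 2*I*√2)) + 17 = -33 + 12/(12 - 2*I*√2)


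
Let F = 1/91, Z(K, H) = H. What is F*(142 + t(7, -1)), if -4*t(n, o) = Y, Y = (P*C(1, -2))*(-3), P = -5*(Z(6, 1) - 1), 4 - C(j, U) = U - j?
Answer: 142/91 ≈ 1.5604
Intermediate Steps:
C(j, U) = 4 + j - U (C(j, U) = 4 - (U - j) = 4 + (j - U) = 4 + j - U)
P = 0 (P = -5*(1 - 1) = -5*0 = 0)
F = 1/91 ≈ 0.010989
Y = 0 (Y = (0*(4 + 1 - 1*(-2)))*(-3) = (0*(4 + 1 + 2))*(-3) = (0*7)*(-3) = 0*(-3) = 0)
t(n, o) = 0 (t(n, o) = -1/4*0 = 0)
F*(142 + t(7, -1)) = (142 + 0)/91 = (1/91)*142 = 142/91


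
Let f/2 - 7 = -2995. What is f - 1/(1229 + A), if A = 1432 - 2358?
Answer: -1810729/303 ≈ -5976.0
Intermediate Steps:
f = -5976 (f = 14 + 2*(-2995) = 14 - 5990 = -5976)
A = -926
f - 1/(1229 + A) = -5976 - 1/(1229 - 926) = -5976 - 1/303 = -1810729/303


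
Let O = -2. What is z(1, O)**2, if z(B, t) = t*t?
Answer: 16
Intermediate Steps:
z(B, t) = t**2
z(1, O)**2 = ((-2)**2)**2 = 4**2 = 16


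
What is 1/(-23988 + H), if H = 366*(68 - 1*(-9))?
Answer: 1/4194 ≈ 0.00023844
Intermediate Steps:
H = 28182 (H = 366*(68 + 9) = 366*77 = 28182)
1/(-23988 + H) = 1/(-23988 + 28182) = 1/4194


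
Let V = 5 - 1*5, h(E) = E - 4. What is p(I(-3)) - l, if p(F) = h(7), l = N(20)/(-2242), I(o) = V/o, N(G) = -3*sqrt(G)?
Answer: 3 - 3*sqrt(5)/1121 ≈ 2.9940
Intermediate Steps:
h(E) = -4 + E
V = 0 (V = 5 - 5 = 0)
I(o) = 0 (I(o) = 0/o = 0)
l = 3*sqrt(5)/1121 (l = -6*sqrt(5)/(-2242) = -6*sqrt(5)*(-1/2242) = 3*sqrt(5)/1121 ≈ 0.0059841)
p(F) = 3 (p(F) = -4 + 7 = 3)
p(I(-3)) - l = 3 - 3*sqrt(5)/1121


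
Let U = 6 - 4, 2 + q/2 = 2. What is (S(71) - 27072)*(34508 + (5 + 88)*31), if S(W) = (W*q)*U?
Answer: -1012249152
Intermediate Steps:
q = 0 (q = -4 + 2*2 = -4 + 4 = 0)
U = 2
S(W) = 0 (S(W) = (W*0)*2 = 0*2 = 0)
(S(71) - 27072)*(34508 + (5 + 88)*31) = (0 - 27072)*(34508 + (5 + 88)*31) = -27072*(34508 + 93*31) = -27072*(34508 + 2883) = -27072*37391 = -1012249152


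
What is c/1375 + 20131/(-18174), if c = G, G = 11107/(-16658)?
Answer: -115324345217/104067731625 ≈ -1.1082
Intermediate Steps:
G = -11107/16658 (G = 11107*(-1/16658) = -11107/16658 ≈ -0.66677)
c = -11107/16658 ≈ -0.66677
c/1375 + 20131/(-18174) = -11107/16658/1375 + 20131/(-18174) = -11107/16658*1/1375 + 20131*(-1/18174) = -11107/22904750 - 20131/18174 = -115324345217/104067731625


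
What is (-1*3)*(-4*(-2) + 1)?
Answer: -27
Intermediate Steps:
(-1*3)*(-4*(-2) + 1) = -3*(8 + 1) = -3*9 = -27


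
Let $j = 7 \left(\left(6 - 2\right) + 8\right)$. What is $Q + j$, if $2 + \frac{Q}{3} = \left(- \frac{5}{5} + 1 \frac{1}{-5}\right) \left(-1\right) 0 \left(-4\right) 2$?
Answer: $78$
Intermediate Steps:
$Q = -6$ ($Q = -6 + 3 \left(- \frac{5}{5} + 1 \frac{1}{-5}\right) \left(-1\right) 0 \left(-4\right) 2 = -6 + 3 \left(\left(-5\right) \frac{1}{5} + 1 \left(- \frac{1}{5}\right)\right) 0 \left(-4\right) 2 = -6 + 3 \left(-1 - \frac{1}{5}\right) 0 \cdot 2 = -6 + 3 \left(- \frac{6}{5}\right) 0 \cdot 2 = -6 + 3 \cdot 0 \cdot 2 = -6 + 3 \cdot 0 = -6 + 0 = -6$)
$j = 84$ ($j = 7 \left(\left(6 - 2\right) + 8\right) = 7 \left(4 + 8\right) = 7 \cdot 12 = 84$)
$Q + j = -6 + 84 = 78$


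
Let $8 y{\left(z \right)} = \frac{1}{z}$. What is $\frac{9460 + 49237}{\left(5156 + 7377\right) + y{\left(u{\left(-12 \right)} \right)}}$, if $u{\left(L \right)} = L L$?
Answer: $\frac{67618944}{14438017} \approx 4.6834$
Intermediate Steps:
$u{\left(L \right)} = L^{2}$
$y{\left(z \right)} = \frac{1}{8 z}$
$\frac{9460 + 49237}{\left(5156 + 7377\right) + y{\left(u{\left(-12 \right)} \right)}} = \frac{9460 + 49237}{\left(5156 + 7377\right) + \frac{1}{8 \left(-12\right)^{2}}} = \frac{58697}{12533 + \frac{1}{8 \cdot 144}} = \frac{58697}{12533 + \frac{1}{8} \cdot \frac{1}{144}} = \frac{58697}{12533 + \frac{1}{1152}} = \frac{58697}{\frac{14438017}{1152}} = 58697 \cdot \frac{1152}{14438017} = \frac{67618944}{14438017}$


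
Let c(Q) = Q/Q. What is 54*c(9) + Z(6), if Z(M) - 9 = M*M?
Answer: 99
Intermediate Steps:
c(Q) = 1
Z(M) = 9 + M² (Z(M) = 9 + M*M = 9 + M²)
54*c(9) + Z(6) = 54*1 + (9 + 6²) = 54 + (9 + 36) = 54 + 45 = 99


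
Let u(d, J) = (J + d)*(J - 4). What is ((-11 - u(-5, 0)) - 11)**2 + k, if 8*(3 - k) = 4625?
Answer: 9511/8 ≈ 1188.9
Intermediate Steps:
k = -4601/8 (k = 3 - 1/8*4625 = 3 - 4625/8 = -4601/8 ≈ -575.13)
u(d, J) = (-4 + J)*(J + d) (u(d, J) = (J + d)*(-4 + J) = (-4 + J)*(J + d))
((-11 - u(-5, 0)) - 11)**2 + k = ((-11 - (0**2 - 4*0 - 4*(-5) + 0*(-5))) - 11)**2 - 4601/8 = ((-11 - (0 + 0 + 20 + 0)) - 11)**2 - 4601/8 = ((-11 - 1*20) - 11)**2 - 4601/8 = ((-11 - 20) - 11)**2 - 4601/8 = (-31 - 11)**2 - 4601/8 = (-42)**2 - 4601/8 = 1764 - 4601/8 = 9511/8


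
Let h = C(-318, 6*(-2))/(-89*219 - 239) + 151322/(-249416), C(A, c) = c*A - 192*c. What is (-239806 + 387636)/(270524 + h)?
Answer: 36373406521720/66561902694767 ≈ 0.54646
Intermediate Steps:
C(A, c) = -192*c + A*c (C(A, c) = A*c - 192*c = -192*c + A*c)
h = -225600449/246048884 (h = ((6*(-2))*(-192 - 318))/(-89*219 - 239) + 151322/(-249416) = (-12*(-510))/(-19491 - 239) + 151322*(-1/249416) = 6120/(-19730) - 75661/124708 = 6120*(-1/19730) - 75661/124708 = -612/1973 - 75661/124708 = -225600449/246048884 ≈ -0.91689)
(-239806 + 387636)/(270524 + h) = (-239806 + 387636)/(270524 - 225600449/246048884) = 147830/(66561902694767/246048884) = 147830*(246048884/66561902694767) = 36373406521720/66561902694767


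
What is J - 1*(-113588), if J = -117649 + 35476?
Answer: 31415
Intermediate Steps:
J = -82173
J - 1*(-113588) = -82173 - 1*(-113588) = -82173 + 113588 = 31415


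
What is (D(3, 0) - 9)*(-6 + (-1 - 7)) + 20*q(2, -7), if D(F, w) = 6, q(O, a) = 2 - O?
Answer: 42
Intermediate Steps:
(D(3, 0) - 9)*(-6 + (-1 - 7)) + 20*q(2, -7) = (6 - 9)*(-6 + (-1 - 7)) + 20*(2 - 1*2) = -3*(-6 - 8) + 20*(2 - 2) = -3*(-14) + 20*0 = 42 + 0 = 42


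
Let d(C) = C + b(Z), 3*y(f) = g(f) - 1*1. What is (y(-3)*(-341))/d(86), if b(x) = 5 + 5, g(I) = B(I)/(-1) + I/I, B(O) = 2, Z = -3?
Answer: 341/144 ≈ 2.3681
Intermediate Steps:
g(I) = -1 (g(I) = 2/(-1) + I/I = 2*(-1) + 1 = -2 + 1 = -1)
b(x) = 10
y(f) = -⅔ (y(f) = (-1 - 1*1)/3 = (-1 - 1)/3 = (⅓)*(-2) = -⅔)
d(C) = 10 + C (d(C) = C + 10 = 10 + C)
(y(-3)*(-341))/d(86) = (-⅔*(-341))/(10 + 86) = (682/3)/96 = (682/3)*(1/96) = 341/144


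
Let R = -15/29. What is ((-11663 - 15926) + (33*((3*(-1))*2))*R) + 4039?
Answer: -679980/29 ≈ -23448.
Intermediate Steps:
R = -15/29 (R = -15*1/29 = -15/29 ≈ -0.51724)
((-11663 - 15926) + (33*((3*(-1))*2))*R) + 4039 = ((-11663 - 15926) + (33*((3*(-1))*2))*(-15/29)) + 4039 = (-27589 + (33*(-3*2))*(-15/29)) + 4039 = (-27589 + (33*(-6))*(-15/29)) + 4039 = (-27589 - 198*(-15/29)) + 4039 = (-27589 + 2970/29) + 4039 = -797111/29 + 4039 = -679980/29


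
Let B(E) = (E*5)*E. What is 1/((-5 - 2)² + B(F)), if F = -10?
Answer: 1/549 ≈ 0.0018215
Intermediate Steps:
B(E) = 5*E² (B(E) = (5*E)*E = 5*E²)
1/((-5 - 2)² + B(F)) = 1/((-5 - 2)² + 5*(-10)²) = 1/((-7)² + 5*100) = 1/(49 + 500) = 1/549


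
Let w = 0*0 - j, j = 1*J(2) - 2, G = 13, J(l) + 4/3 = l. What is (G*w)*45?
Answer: 780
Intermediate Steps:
J(l) = -4/3 + l
j = -4/3 (j = 1*(-4/3 + 2) - 2 = 1*(⅔) - 2 = ⅔ - 2 = -4/3 ≈ -1.3333)
w = 4/3 (w = 0*0 - 1*(-4/3) = 0 + 4/3 = 4/3 ≈ 1.3333)
(G*w)*45 = (13*(4/3))*45 = (52/3)*45 = 780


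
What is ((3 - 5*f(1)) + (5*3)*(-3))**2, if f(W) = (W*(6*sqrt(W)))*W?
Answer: 5184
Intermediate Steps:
f(W) = 6*W**(5/2) (f(W) = (6*W**(3/2))*W = 6*W**(5/2))
((3 - 5*f(1)) + (5*3)*(-3))**2 = ((3 - 30*1**(5/2)) + (5*3)*(-3))**2 = ((3 - 30) + 15*(-3))**2 = ((3 - 5*6) - 45)**2 = ((3 - 30) - 45)**2 = (-27 - 45)**2 = (-72)**2 = 5184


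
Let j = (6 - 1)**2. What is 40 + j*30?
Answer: 790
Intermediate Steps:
j = 25 (j = 5**2 = 25)
40 + j*30 = 40 + 25*30 = 40 + 750 = 790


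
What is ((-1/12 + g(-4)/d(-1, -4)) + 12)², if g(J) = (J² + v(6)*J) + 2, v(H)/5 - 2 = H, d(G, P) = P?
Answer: 323761/144 ≈ 2248.3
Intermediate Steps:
v(H) = 10 + 5*H
g(J) = 2 + J² + 40*J (g(J) = (J² + (10 + 5*6)*J) + 2 = (J² + (10 + 30)*J) + 2 = (J² + 40*J) + 2 = 2 + J² + 40*J)
((-1/12 + g(-4)/d(-1, -4)) + 12)² = ((-1/12 + (2 + (-4)² + 40*(-4))/(-4)) + 12)² = ((-1*1/12 + (2 + 16 - 160)*(-¼)) + 12)² = ((-1/12 - 142*(-¼)) + 12)² = ((-1/12 + 71/2) + 12)² = (425/12 + 12)² = (569/12)² = 323761/144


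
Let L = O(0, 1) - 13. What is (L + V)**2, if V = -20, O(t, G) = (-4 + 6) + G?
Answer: 900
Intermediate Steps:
O(t, G) = 2 + G
L = -10 (L = (2 + 1) - 13 = 3 - 13 = -10)
(L + V)**2 = (-10 - 20)**2 = (-30)**2 = 900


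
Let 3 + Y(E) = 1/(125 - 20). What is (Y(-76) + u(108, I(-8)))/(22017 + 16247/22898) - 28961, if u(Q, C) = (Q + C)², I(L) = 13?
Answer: -1533072071669347/52936958865 ≈ -28960.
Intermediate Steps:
Y(E) = -314/105 (Y(E) = -3 + 1/(125 - 20) = -3 + 1/105 = -314/105)
u(Q, C) = (C + Q)²
(Y(-76) + u(108, I(-8)))/(22017 + 16247/22898) - 28961 = (-314/105 + (13 + 108)²)/(22017 + 16247/22898) - 28961 = (-314/105 + 121²)/(22017 + 16247*(1/22898)) - 28961 = (-314/105 + 14641)/(22017 + 16247/22898) - 28961 = 1536991/(105*(504161513/22898)) - 28961 = (1536991/105)*(22898/504161513) - 28961 = 35194019918/52936958865 - 28961 = -1533072071669347/52936958865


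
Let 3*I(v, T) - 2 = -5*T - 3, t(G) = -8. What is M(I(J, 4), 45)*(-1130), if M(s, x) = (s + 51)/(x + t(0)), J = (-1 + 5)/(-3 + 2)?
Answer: -49720/37 ≈ -1343.8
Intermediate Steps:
J = -4 (J = 4/(-1) = 4*(-1) = -4)
I(v, T) = -⅓ - 5*T/3 (I(v, T) = ⅔ + (-5*T - 3)/3 = ⅔ + (-3 - 5*T)/3 = ⅔ + (-1 - 5*T/3) = -⅓ - 5*T/3)
M(s, x) = (51 + s)/(-8 + x) (M(s, x) = (s + 51)/(x - 8) = (51 + s)/(-8 + x))
M(I(J, 4), 45)*(-1130) = ((51 + (-⅓ - 5/3*4))/(-8 + 45))*(-1130) = ((51 + (-⅓ - 20/3))/37)*(-1130) = ((51 - 7)/37)*(-1130) = ((1/37)*44)*(-1130) = (44/37)*(-1130) = -49720/37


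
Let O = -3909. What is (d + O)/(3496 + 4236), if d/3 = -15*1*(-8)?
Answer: -3549/7732 ≈ -0.45900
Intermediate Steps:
d = 360 (d = 3*(-15*1*(-8)) = 3*(-15*(-8)) = 3*120 = 360)
(d + O)/(3496 + 4236) = (360 - 3909)/(3496 + 4236) = -3549/7732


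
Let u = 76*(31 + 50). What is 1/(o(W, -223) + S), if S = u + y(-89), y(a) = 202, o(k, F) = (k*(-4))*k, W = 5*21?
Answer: -1/37742 ≈ -2.6496e-5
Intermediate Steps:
u = 6156 (u = 76*81 = 6156)
W = 105
o(k, F) = -4*k**2 (o(k, F) = (-4*k)*k = -4*k**2)
S = 6358 (S = 6156 + 202 = 6358)
1/(o(W, -223) + S) = 1/(-4*105**2 + 6358) = 1/(-4*11025 + 6358) = 1/(-44100 + 6358) = 1/(-37742) = -1/37742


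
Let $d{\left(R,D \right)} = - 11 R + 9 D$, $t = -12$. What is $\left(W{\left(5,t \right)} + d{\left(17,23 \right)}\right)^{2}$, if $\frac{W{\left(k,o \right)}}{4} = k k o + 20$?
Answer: $1210000$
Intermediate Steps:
$W{\left(k,o \right)} = 80 + 4 o k^{2}$ ($W{\left(k,o \right)} = 4 \left(k k o + 20\right) = 4 \left(k^{2} o + 20\right) = 4 \left(o k^{2} + 20\right) = 4 \left(20 + o k^{2}\right) = 80 + 4 o k^{2}$)
$\left(W{\left(5,t \right)} + d{\left(17,23 \right)}\right)^{2} = \left(\left(80 + 4 \left(-12\right) 5^{2}\right) + \left(\left(-11\right) 17 + 9 \cdot 23\right)\right)^{2} = \left(\left(80 + 4 \left(-12\right) 25\right) + \left(-187 + 207\right)\right)^{2} = \left(\left(80 - 1200\right) + 20\right)^{2} = \left(-1120 + 20\right)^{2} = \left(-1100\right)^{2} = 1210000$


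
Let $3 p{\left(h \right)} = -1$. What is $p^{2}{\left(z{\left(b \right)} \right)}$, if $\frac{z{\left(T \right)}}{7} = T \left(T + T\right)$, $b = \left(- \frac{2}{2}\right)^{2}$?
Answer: $\frac{1}{9} \approx 0.11111$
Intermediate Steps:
$b = 1$ ($b = \left(\left(-2\right) \frac{1}{2}\right)^{2} = \left(-1\right)^{2} = 1$)
$z{\left(T \right)} = 14 T^{2}$ ($z{\left(T \right)} = 7 T \left(T + T\right) = 7 T 2 T = 7 \cdot 2 T^{2} = 14 T^{2}$)
$p{\left(h \right)} = - \frac{1}{3}$ ($p{\left(h \right)} = \frac{1}{3} \left(-1\right) = - \frac{1}{3}$)
$p^{2}{\left(z{\left(b \right)} \right)} = \left(- \frac{1}{3}\right)^{2} = \frac{1}{9}$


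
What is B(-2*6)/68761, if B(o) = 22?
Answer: 2/6251 ≈ 0.00031995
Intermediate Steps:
B(-2*6)/68761 = 22/68761 = 22*(1/68761) = 2/6251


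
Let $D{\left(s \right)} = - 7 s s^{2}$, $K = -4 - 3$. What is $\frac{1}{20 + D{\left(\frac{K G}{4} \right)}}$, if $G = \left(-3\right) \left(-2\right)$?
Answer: $\frac{8}{64987} \approx 0.0001231$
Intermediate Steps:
$K = -7$
$G = 6$
$D{\left(s \right)} = - 7 s^{3}$
$\frac{1}{20 + D{\left(\frac{K G}{4} \right)}} = \frac{1}{20 - 7 \left(\frac{\left(-7\right) 6}{4}\right)^{3}} = \frac{1}{20 - 7 \left(\left(-42\right) \frac{1}{4}\right)^{3}} = \frac{1}{20 - 7 \left(- \frac{21}{2}\right)^{3}} = \frac{1}{20 - - \frac{64827}{8}} = \frac{1}{20 + \frac{64827}{8}} = \frac{1}{\frac{64987}{8}} = \frac{8}{64987}$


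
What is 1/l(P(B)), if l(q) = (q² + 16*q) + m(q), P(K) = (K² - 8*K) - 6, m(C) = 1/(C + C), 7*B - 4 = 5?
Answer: -3443034/69005575 ≈ -0.049895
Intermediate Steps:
B = 9/7 (B = 4/7 + (⅐)*5 = 4/7 + 5/7 = 9/7 ≈ 1.2857)
m(C) = 1/(2*C)
P(K) = -6 + K² - 8*K
l(q) = q² + 1/(2*q) + 16*q (l(q) = (q² + 16*q) + 1/(2*q) = q² + 1/(2*q) + 16*q)
1/l(P(B)) = 1/((-6 + (9/7)² - 8*9/7)² + 1/(2*(-6 + (9/7)² - 8*9/7)) + 16*(-6 + (9/7)² - 8*9/7)) = 1/((-6 + 81/49 - 72/7)² + 1/(2*(-6 + 81/49 - 72/7)) + 16*(-6 + 81/49 - 72/7)) = 1/((-717/49)² + 1/(2*(-717/49)) + 16*(-717/49)) = 1/(514089/2401 + (½)*(-49/717) - 11472/49) = 1/(514089/2401 - 49/1434 - 11472/49) = 1/(-69005575/3443034) = -3443034/69005575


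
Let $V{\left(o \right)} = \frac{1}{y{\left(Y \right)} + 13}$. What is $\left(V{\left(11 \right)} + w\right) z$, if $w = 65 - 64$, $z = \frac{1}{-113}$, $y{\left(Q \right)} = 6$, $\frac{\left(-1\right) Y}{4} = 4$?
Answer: $- \frac{20}{2147} \approx -0.0093153$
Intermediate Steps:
$Y = -16$ ($Y = \left(-4\right) 4 = -16$)
$z = - \frac{1}{113} \approx -0.0088496$
$w = 1$
$V{\left(o \right)} = \frac{1}{19}$ ($V{\left(o \right)} = \frac{1}{6 + 13} = \frac{1}{19}$)
$\left(V{\left(11 \right)} + w\right) z = \left(\frac{1}{19} + 1\right) \left(- \frac{1}{113}\right) = \frac{20}{19} \left(- \frac{1}{113}\right) = - \frac{20}{2147}$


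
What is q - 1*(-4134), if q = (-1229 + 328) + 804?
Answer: 4037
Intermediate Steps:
q = -97 (q = -901 + 804 = -97)
q - 1*(-4134) = -97 - 1*(-4134) = -97 + 4134 = 4037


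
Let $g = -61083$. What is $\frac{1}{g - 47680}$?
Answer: $- \frac{1}{108763} \approx -9.1943 \cdot 10^{-6}$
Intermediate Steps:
$\frac{1}{g - 47680} = \frac{1}{-61083 - 47680} = \frac{1}{-108763} = - \frac{1}{108763}$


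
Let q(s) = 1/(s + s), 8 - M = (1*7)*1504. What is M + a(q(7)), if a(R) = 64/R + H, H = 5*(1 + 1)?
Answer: -9614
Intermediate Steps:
H = 10 (H = 5*2 = 10)
M = -10520 (M = 8 - 1*7*1504 = 8 - 7*1504 = 8 - 1*10528 = 8 - 10528 = -10520)
q(s) = 1/(2*s)
a(R) = 10 + 64/R (a(R) = 64/R + 10 = 10 + 64/R)
M + a(q(7)) = -10520 + (10 + 64/(((½)/7))) = -10520 + (10 + 64/(((½)*(⅐)))) = -10520 + (10 + 64/(1/14)) = -10520 + (10 + 64*14) = -10520 + (10 + 896) = -10520 + 906 = -9614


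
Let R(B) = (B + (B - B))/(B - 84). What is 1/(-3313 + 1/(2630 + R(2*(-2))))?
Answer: -57861/191693471 ≈ -0.00030184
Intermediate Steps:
R(B) = B/(-84 + B) (R(B) = (B + 0)/(-84 + B) = B/(-84 + B))
1/(-3313 + 1/(2630 + R(2*(-2)))) = 1/(-3313 + 1/(2630 + (2*(-2))/(-84 + 2*(-2)))) = 1/(-3313 + 1/(2630 - 4/(-84 - 4))) = 1/(-3313 + 1/(2630 - 4/(-88))) = 1/(-3313 + 1/(2630 - 4*(-1/88))) = 1/(-3313 + 1/(2630 + 1/22)) = 1/(-3313 + 1/(57861/22)) = 1/(-3313 + 22/57861) = 1/(-191693471/57861) = -57861/191693471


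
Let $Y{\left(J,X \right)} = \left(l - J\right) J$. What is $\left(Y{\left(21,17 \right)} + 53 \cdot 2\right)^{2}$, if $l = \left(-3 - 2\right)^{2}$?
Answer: $36100$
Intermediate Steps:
$l = 25$ ($l = \left(-5\right)^{2} = 25$)
$Y{\left(J,X \right)} = J \left(25 - J\right)$ ($Y{\left(J,X \right)} = \left(25 - J\right) J = J \left(25 - J\right)$)
$\left(Y{\left(21,17 \right)} + 53 \cdot 2\right)^{2} = \left(21 \left(25 - 21\right) + 53 \cdot 2\right)^{2} = \left(21 \left(25 - 21\right) + 106\right)^{2} = \left(21 \cdot 4 + 106\right)^{2} = \left(84 + 106\right)^{2} = 190^{2} = 36100$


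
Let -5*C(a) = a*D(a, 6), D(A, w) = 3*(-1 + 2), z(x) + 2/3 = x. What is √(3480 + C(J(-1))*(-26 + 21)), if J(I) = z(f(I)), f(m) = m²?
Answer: 59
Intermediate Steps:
z(x) = -⅔ + x
J(I) = -⅔ + I²
D(A, w) = 3 (D(A, w) = 3*1 = 3)
C(a) = -3*a/5 (C(a) = -a*3/5 = -3*a/5)
√(3480 + C(J(-1))*(-26 + 21)) = √(3480 + (-3*(-⅔ + (-1)²)/5)*(-26 + 21)) = √(3480 - 3*(-⅔ + 1)/5*(-5)) = √(3480 - ⅗*⅓*(-5)) = √(3480 - ⅕*(-5)) = √(3480 + 1) = √3481 = 59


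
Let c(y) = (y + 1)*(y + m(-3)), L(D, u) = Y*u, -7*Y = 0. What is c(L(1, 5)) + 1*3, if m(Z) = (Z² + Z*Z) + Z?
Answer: 18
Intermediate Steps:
Y = 0 (Y = -⅐*0 = 0)
m(Z) = Z + 2*Z² (m(Z) = (Z² + Z²) + Z = 2*Z² + Z = Z + 2*Z²)
L(D, u) = 0 (L(D, u) = 0*u = 0)
c(y) = (1 + y)*(15 + y) (c(y) = (y + 1)*(y - 3*(1 + 2*(-3))) = (1 + y)*(y - 3*(1 - 6)) = (1 + y)*(y - 3*(-5)) = (1 + y)*(y + 15) = (1 + y)*(15 + y))
c(L(1, 5)) + 1*3 = (15 + 0² + 16*0) + 1*3 = (15 + 0 + 0) + 3 = 15 + 3 = 18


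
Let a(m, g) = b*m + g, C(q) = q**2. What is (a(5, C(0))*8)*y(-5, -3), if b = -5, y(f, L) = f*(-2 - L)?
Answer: 1000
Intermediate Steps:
a(m, g) = g - 5*m (a(m, g) = -5*m + g = g - 5*m)
(a(5, C(0))*8)*y(-5, -3) = ((0**2 - 5*5)*8)*(-1*(-5)*(2 - 3)) = ((0 - 25)*8)*(-1*(-5)*(-1)) = -25*8*(-5) = -200*(-5) = 1000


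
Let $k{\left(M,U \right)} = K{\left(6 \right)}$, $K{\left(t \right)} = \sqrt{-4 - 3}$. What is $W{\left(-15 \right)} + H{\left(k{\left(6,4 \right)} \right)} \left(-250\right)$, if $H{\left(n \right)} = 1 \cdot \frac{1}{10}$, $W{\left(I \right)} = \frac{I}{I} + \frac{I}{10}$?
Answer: $- \frac{51}{2} \approx -25.5$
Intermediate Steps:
$W{\left(I \right)} = 1 + \frac{I}{10}$ ($W{\left(I \right)} = 1 + I \frac{1}{10} = 1 + \frac{I}{10}$)
$K{\left(t \right)} = i \sqrt{7}$ ($K{\left(t \right)} = \sqrt{-7} = i \sqrt{7}$)
$k{\left(M,U \right)} = i \sqrt{7}$
$H{\left(n \right)} = \frac{1}{10}$ ($H{\left(n \right)} = 1 \cdot \frac{1}{10} = \frac{1}{10}$)
$W{\left(-15 \right)} + H{\left(k{\left(6,4 \right)} \right)} \left(-250\right) = \left(1 + \frac{1}{10} \left(-15\right)\right) + \frac{1}{10} \left(-250\right) = \left(1 - \frac{3}{2}\right) - 25 = - \frac{1}{2} - 25 = - \frac{51}{2}$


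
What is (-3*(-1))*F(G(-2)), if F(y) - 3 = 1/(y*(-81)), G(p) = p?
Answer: 487/54 ≈ 9.0185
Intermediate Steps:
F(y) = 3 - 1/(81*y) (F(y) = 3 + 1/(y*(-81)) = 3 - 1/81/y = 3 - 1/(81*y))
(-3*(-1))*F(G(-2)) = (-3*(-1))*(3 - 1/81/(-2)) = 3*(3 - 1/81*(-1/2)) = 3*(3 + 1/162) = 3*(487/162) = 487/54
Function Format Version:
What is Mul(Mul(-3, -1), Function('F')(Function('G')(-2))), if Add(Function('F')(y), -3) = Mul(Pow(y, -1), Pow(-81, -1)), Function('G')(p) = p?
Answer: Rational(487, 54) ≈ 9.0185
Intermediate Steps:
Function('F')(y) = Add(3, Mul(Rational(-1, 81), Pow(y, -1))) (Function('F')(y) = Add(3, Mul(Pow(y, -1), Pow(-81, -1))) = Add(3, Mul(Pow(y, -1), Rational(-1, 81))) = Add(3, Mul(Rational(-1, 81), Pow(y, -1))))
Mul(Mul(-3, -1), Function('F')(Function('G')(-2))) = Mul(Mul(-3, -1), Add(3, Mul(Rational(-1, 81), Pow(-2, -1)))) = Mul(3, Add(3, Mul(Rational(-1, 81), Rational(-1, 2)))) = Mul(3, Add(3, Rational(1, 162))) = Mul(3, Rational(487, 162)) = Rational(487, 54)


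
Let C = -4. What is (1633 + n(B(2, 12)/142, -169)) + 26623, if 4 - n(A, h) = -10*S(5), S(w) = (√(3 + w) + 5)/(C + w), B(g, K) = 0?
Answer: 28310 + 20*√2 ≈ 28338.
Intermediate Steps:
S(w) = (5 + √(3 + w))/(-4 + w) (S(w) = (√(3 + w) + 5)/(-4 + w) = (5 + √(3 + w))/(-4 + w))
n(A, h) = 54 + 20*√2 (n(A, h) = 4 - (-10)*(5 + √(3 + 5))/(-4 + 5) = 4 - (-10)*(5 + √8)/1 = 4 - (-10)*1*(5 + 2*√2) = 4 - (-10)*(5 + 2*√2) = 4 - (-50 - 20*√2) = 4 + (50 + 20*√2) = 54 + 20*√2)
(1633 + n(B(2, 12)/142, -169)) + 26623 = (1633 + (54 + 20*√2)) + 26623 = (1687 + 20*√2) + 26623 = 28310 + 20*√2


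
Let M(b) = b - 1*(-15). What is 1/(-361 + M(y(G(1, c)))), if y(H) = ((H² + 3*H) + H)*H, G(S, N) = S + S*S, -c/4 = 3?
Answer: -1/322 ≈ -0.0031056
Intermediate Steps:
c = -12 (c = -4*3 = -12)
G(S, N) = S + S²
y(H) = H*(H² + 4*H) (y(H) = (H² + 4*H)*H = H*(H² + 4*H))
M(b) = 15 + b (M(b) = b + 15 = 15 + b)
1/(-361 + M(y(G(1, c)))) = 1/(-361 + (15 + (1*(1 + 1))²*(4 + 1*(1 + 1)))) = 1/(-361 + (15 + (1*2)²*(4 + 1*2))) = 1/(-361 + (15 + 2²*(4 + 2))) = 1/(-361 + (15 + 4*6)) = 1/(-361 + (15 + 24)) = 1/(-361 + 39) = 1/(-322) = -1/322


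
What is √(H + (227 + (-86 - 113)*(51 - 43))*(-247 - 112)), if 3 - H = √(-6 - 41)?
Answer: √(490038 - I*√47) ≈ 700.03 - 0.005*I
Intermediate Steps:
H = 3 - I*√47 (H = 3 - √(-6 - 41) = 3 - √(-47) = 3 - I*√47 ≈ 3.0 - 6.8557*I)
√(H + (227 + (-86 - 113)*(51 - 43))*(-247 - 112)) = √((3 - I*√47) + (227 + (-86 - 113)*(51 - 43))*(-247 - 112)) = √((3 - I*√47) + (227 - 199*8)*(-359)) = √((3 - I*√47) + (227 - 1592)*(-359)) = √((3 - I*√47) - 1365*(-359)) = √((3 - I*√47) + 490035) = √(490038 - I*√47)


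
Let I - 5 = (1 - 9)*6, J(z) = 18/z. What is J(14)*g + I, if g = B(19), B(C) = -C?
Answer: -472/7 ≈ -67.429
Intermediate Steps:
g = -19 (g = -1*19 = -19)
I = -43 (I = 5 + (1 - 9)*6 = 5 - 8*6 = 5 - 48 = -43)
J(14)*g + I = (18/14)*(-19) - 43 = (18*(1/14))*(-19) - 43 = (9/7)*(-19) - 43 = -171/7 - 43 = -472/7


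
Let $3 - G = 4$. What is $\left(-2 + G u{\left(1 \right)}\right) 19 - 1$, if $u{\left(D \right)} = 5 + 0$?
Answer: $-134$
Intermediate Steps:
$G = -1$ ($G = 3 - 4 = -1$)
$u{\left(D \right)} = 5$
$\left(-2 + G u{\left(1 \right)}\right) 19 - 1 = \left(-2 - 5\right) 19 - 1 = \left(-7\right) 19 - 1 = -133 - 1 = -134$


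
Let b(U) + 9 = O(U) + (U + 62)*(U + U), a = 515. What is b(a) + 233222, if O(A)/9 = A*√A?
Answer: 827523 + 4635*√515 ≈ 9.3271e+5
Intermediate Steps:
O(A) = 9*A^(3/2) (O(A) = 9*(A*√A) = 9*A^(3/2))
b(U) = -9 + 9*U^(3/2) + 2*U*(62 + U) (b(U) = -9 + (9*U^(3/2) + (U + 62)*(U + U)) = -9 + (9*U^(3/2) + (62 + U)*(2*U)) = -9 + (9*U^(3/2) + 2*U*(62 + U)) = -9 + 9*U^(3/2) + 2*U*(62 + U))
b(a) + 233222 = (-9 + 2*515² + 9*515^(3/2) + 124*515) + 233222 = (-9 + 2*265225 + 9*(515*√515) + 63860) + 233222 = (-9 + 530450 + 4635*√515 + 63860) + 233222 = (594301 + 4635*√515) + 233222 = 827523 + 4635*√515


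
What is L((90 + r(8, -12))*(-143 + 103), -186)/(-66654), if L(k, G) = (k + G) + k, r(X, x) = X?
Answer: 4013/33327 ≈ 0.12041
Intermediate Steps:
L(k, G) = G + 2*k (L(k, G) = (G + k) + k = G + 2*k)
L((90 + r(8, -12))*(-143 + 103), -186)/(-66654) = (-186 + 2*((90 + 8)*(-143 + 103)))/(-66654) = (-186 + 2*(98*(-40)))*(-1/66654) = (-186 + 2*(-3920))*(-1/66654) = (-186 - 7840)*(-1/66654) = -8026*(-1/66654) = 4013/33327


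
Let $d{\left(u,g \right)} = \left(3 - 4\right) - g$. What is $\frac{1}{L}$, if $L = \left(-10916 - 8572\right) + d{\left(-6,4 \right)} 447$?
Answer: $- \frac{1}{21723} \approx -4.6034 \cdot 10^{-5}$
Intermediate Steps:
$d{\left(u,g \right)} = -1 - g$
$L = -21723$ ($L = \left(-10916 - 8572\right) + \left(-1 - 4\right) 447 = -19488 + \left(-1 - 4\right) 447 = -19488 - 2235 = -21723$)
$\frac{1}{L} = \frac{1}{-21723} = - \frac{1}{21723}$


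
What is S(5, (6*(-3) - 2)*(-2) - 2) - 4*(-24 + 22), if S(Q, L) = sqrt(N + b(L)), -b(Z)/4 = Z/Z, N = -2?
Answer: 8 + I*sqrt(6) ≈ 8.0 + 2.4495*I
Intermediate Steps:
b(Z) = -4 (b(Z) = -4*Z/Z = -4*1 = -4)
S(Q, L) = I*sqrt(6) (S(Q, L) = sqrt(-2 - 4) = sqrt(-6) = I*sqrt(6))
S(5, (6*(-3) - 2)*(-2) - 2) - 4*(-24 + 22) = I*sqrt(6) - 4*(-24 + 22) = I*sqrt(6) - 4*(-2) = I*sqrt(6) + 8 = 8 + I*sqrt(6)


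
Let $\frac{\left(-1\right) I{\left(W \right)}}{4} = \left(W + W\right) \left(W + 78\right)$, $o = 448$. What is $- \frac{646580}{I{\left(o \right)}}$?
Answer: $\frac{161645}{471296} \approx 0.34298$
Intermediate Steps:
$I{\left(W \right)} = - 8 W \left(78 + W\right)$ ($I{\left(W \right)} = - 4 \left(W + W\right) \left(W + 78\right) = - 4 \cdot 2 W \left(78 + W\right) = - 8 W \left(78 + W\right)$)
$- \frac{646580}{I{\left(o \right)}} = - \frac{646580}{\left(-8\right) 448 \left(78 + 448\right)} = - \frac{646580}{\left(-8\right) 448 \cdot 526} = - \frac{646580}{-1885184} = \left(-646580\right) \left(- \frac{1}{1885184}\right) = \frac{161645}{471296}$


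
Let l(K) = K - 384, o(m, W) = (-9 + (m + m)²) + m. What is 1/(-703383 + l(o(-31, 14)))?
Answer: -1/699963 ≈ -1.4286e-6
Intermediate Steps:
o(m, W) = -9 + m + 4*m² (o(m, W) = (-9 + (2*m)²) + m = (-9 + 4*m²) + m = -9 + m + 4*m²)
l(K) = -384 + K
1/(-703383 + l(o(-31, 14))) = 1/(-703383 + (-384 + (-9 - 31 + 4*(-31)²))) = 1/(-703383 + (-384 + (-9 - 31 + 4*961))) = 1/(-703383 + (-384 + (-9 - 31 + 3844))) = 1/(-703383 + (-384 + 3804)) = 1/(-703383 + 3420) = 1/(-699963) = -1/699963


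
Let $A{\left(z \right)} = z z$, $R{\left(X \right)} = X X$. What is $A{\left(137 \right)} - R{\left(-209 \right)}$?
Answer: $-24912$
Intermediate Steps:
$R{\left(X \right)} = X^{2}$
$A{\left(z \right)} = z^{2}$
$A{\left(137 \right)} - R{\left(-209 \right)} = 137^{2} - \left(-209\right)^{2} = 18769 - 43681 = -24912$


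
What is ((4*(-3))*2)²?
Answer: 576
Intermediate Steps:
((4*(-3))*2)² = (-12*2)² = (-24)² = 576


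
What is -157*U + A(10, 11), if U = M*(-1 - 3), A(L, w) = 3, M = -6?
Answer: -3765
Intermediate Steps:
U = 24 (U = -6*(-1 - 3) = -6*(-4) = 24)
-157*U + A(10, 11) = -157*24 + 3 = -3768 + 3 = -3765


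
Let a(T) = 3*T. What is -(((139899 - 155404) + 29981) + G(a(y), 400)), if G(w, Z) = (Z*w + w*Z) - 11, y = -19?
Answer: 31135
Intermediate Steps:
G(w, Z) = -11 + 2*Z*w (G(w, Z) = (Z*w + Z*w) - 11 = 2*Z*w - 11 = -11 + 2*Z*w)
-(((139899 - 155404) + 29981) + G(a(y), 400)) = -(((139899 - 155404) + 29981) + (-11 + 2*400*(3*(-19)))) = -((-15505 + 29981) + (-11 + 2*400*(-57))) = -(14476 + (-11 - 45600)) = -(14476 - 45611) = -1*(-31135) = 31135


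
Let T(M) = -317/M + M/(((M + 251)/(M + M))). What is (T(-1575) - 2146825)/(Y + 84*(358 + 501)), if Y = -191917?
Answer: 2242293860771/124868806650 ≈ 17.957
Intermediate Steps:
T(M) = -317/M + 2*M²/(251 + M) (T(M) = -317/M + M/(((251 + M)/((2*M)))) = -317/M + M/(((251 + M)*(1/(2*M)))) = -317/M + M/(((251 + M)/(2*M))) = -317/M + M*(2*M/(251 + M)) = -317/M + 2*M²/(251 + M))
(T(-1575) - 2146825)/(Y + 84*(358 + 501)) = ((-79567 - 317*(-1575) + 2*(-1575)³)/((-1575)*(251 - 1575)) - 2146825)/(-191917 + 84*(358 + 501)) = (-1/1575*(-79567 + 499275 + 2*(-3906984375))/(-1324) - 2146825)/(-191917 + 84*859) = (-1/1575*(-1/1324)*(-79567 + 499275 - 7813968750) - 2146825)/(-191917 + 72156) = (-1/1575*(-1/1324)*(-7813549042) - 2146825)/(-119761) = (-3906774521/1042650 - 2146825)*(-1/119761) = -2242293860771/1042650*(-1/119761) = 2242293860771/124868806650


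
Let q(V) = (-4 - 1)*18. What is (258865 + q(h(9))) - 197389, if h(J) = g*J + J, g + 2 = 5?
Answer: 61386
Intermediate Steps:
g = 3 (g = -2 + 5 = 3)
h(J) = 4*J (h(J) = 3*J + J = 4*J)
q(V) = -90 (q(V) = -5*18 = -90)
(258865 + q(h(9))) - 197389 = (258865 - 90) - 197389 = 258775 - 197389 = 61386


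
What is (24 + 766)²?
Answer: 624100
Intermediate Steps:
(24 + 766)² = 790² = 624100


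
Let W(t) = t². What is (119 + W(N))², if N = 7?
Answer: 28224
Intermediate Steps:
(119 + W(N))² = (119 + 7²)² = (119 + 49)² = 168² = 28224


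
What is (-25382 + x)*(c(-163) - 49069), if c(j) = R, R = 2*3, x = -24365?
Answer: 2440737061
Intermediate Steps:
R = 6
c(j) = 6
(-25382 + x)*(c(-163) - 49069) = (-25382 - 24365)*(6 - 49069) = -49747*(-49063) = 2440737061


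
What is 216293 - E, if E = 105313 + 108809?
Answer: 2171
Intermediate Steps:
E = 214122
216293 - E = 216293 - 1*214122 = 216293 - 214122 = 2171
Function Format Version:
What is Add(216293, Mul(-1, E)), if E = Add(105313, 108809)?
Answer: 2171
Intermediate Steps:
E = 214122
Add(216293, Mul(-1, E)) = Add(216293, Mul(-1, 214122)) = Add(216293, -214122) = 2171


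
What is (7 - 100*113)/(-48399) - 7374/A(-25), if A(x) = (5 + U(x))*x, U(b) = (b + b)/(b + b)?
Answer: 59764696/1209975 ≈ 49.393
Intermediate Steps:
U(b) = 1 (U(b) = (2*b)/((2*b)) = (2*b)*(1/(2*b)) = 1)
A(x) = 6*x (A(x) = (5 + 1)*x = 6*x)
(7 - 100*113)/(-48399) - 7374/A(-25) = (7 - 100*113)/(-48399) - 7374/(6*(-25)) = (7 - 11300)*(-1/48399) - 7374/(-150) = -11293*(-1/48399) - 7374*(-1/150) = 11293/48399 + 1229/25 = 59764696/1209975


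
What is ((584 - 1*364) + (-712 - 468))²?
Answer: 921600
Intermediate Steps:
((584 - 1*364) + (-712 - 468))² = ((584 - 364) - 1180)² = (220 - 1180)² = (-960)² = 921600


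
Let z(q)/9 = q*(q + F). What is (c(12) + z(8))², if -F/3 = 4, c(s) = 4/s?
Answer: 744769/9 ≈ 82752.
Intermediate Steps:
F = -12 (F = -3*4 = -12)
z(q) = 9*q*(-12 + q) (z(q) = 9*(q*(q - 12)) = 9*(q*(-12 + q)) = 9*q*(-12 + q))
(c(12) + z(8))² = (4/12 + 9*8*(-12 + 8))² = (4*(1/12) + 9*8*(-4))² = (⅓ - 288)² = (-863/3)² = 744769/9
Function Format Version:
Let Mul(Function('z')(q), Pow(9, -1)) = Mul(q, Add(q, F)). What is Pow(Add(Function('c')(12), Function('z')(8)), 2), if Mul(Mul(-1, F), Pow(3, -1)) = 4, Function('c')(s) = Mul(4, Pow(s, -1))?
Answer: Rational(744769, 9) ≈ 82752.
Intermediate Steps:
F = -12 (F = Mul(-3, 4) = -12)
Function('z')(q) = Mul(9, q, Add(-12, q)) (Function('z')(q) = Mul(9, Mul(q, Add(q, -12))) = Mul(9, Mul(q, Add(-12, q))) = Mul(9, q, Add(-12, q)))
Pow(Add(Function('c')(12), Function('z')(8)), 2) = Pow(Add(Mul(4, Pow(12, -1)), Mul(9, 8, Add(-12, 8))), 2) = Pow(Add(Mul(4, Rational(1, 12)), Mul(9, 8, -4)), 2) = Pow(Add(Rational(1, 3), -288), 2) = Pow(Rational(-863, 3), 2) = Rational(744769, 9)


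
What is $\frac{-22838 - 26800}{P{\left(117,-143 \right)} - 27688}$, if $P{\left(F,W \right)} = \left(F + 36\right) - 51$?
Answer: $\frac{24819}{13793} \approx 1.7994$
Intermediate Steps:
$P{\left(F,W \right)} = -15 + F$ ($P{\left(F,W \right)} = \left(36 + F\right) - 51 = -15 + F$)
$\frac{-22838 - 26800}{P{\left(117,-143 \right)} - 27688} = \frac{-22838 - 26800}{\left(-15 + 117\right) - 27688} = - \frac{49638}{102 - 27688} = - \frac{49638}{-27586} = \left(-49638\right) \left(- \frac{1}{27586}\right) = \frac{24819}{13793}$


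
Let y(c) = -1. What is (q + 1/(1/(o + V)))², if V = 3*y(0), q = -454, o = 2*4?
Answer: 201601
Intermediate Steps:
o = 8
V = -3 (V = 3*(-1) = -3)
(q + 1/(1/(o + V)))² = (-454 + 1/(1/(8 - 3)))² = (-454 + 1/(1/5))² = (-454 + 1/(⅕))² = (-454 + 5)² = (-449)² = 201601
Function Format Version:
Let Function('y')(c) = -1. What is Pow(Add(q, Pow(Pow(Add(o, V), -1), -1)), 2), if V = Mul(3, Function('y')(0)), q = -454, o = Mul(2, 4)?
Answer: 201601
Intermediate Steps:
o = 8
V = -3 (V = Mul(3, -1) = -3)
Pow(Add(q, Pow(Pow(Add(o, V), -1), -1)), 2) = Pow(Add(-454, Pow(Pow(Add(8, -3), -1), -1)), 2) = Pow(Add(-454, Pow(Pow(5, -1), -1)), 2) = Pow(Add(-454, Pow(Rational(1, 5), -1)), 2) = Pow(Add(-454, 5), 2) = Pow(-449, 2) = 201601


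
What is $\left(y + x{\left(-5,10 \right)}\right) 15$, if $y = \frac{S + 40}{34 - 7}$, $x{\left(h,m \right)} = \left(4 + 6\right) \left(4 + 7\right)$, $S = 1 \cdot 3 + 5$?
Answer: $\frac{5030}{3} \approx 1676.7$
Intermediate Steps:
$S = 8$ ($S = 3 + 5 = 8$)
$x{\left(h,m \right)} = 110$ ($x{\left(h,m \right)} = 10 \cdot 11 = 110$)
$y = \frac{16}{9}$ ($y = \frac{8 + 40}{34 - 7} = \frac{48}{27} = 48 \cdot \frac{1}{27} = \frac{16}{9} \approx 1.7778$)
$\left(y + x{\left(-5,10 \right)}\right) 15 = \left(\frac{16}{9} + 110\right) 15 = \frac{1006}{9} \cdot 15 = \frac{5030}{3}$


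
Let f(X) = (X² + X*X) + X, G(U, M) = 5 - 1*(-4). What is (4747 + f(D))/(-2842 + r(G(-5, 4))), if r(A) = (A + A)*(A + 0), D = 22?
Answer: -5737/2680 ≈ -2.1407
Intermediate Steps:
G(U, M) = 9 (G(U, M) = 5 + 4 = 9)
r(A) = 2*A² (r(A) = (2*A)*A = 2*A²)
f(X) = X + 2*X² (f(X) = (X² + X²) + X = 2*X² + X = X + 2*X²)
(4747 + f(D))/(-2842 + r(G(-5, 4))) = (4747 + 22*(1 + 2*22))/(-2842 + 2*9²) = (4747 + 22*(1 + 44))/(-2842 + 2*81) = (4747 + 22*45)/(-2842 + 162) = (4747 + 990)/(-2680) = 5737*(-1/2680) = -5737/2680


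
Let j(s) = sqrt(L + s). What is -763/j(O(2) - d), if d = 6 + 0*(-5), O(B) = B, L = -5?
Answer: 763*I/3 ≈ 254.33*I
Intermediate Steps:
d = 6 (d = 6 + 0 = 6)
j(s) = sqrt(-5 + s)
-763/j(O(2) - d) = -763/sqrt(-5 + (2 - 1*6)) = -763/sqrt(-5 + (2 - 6)) = -763/sqrt(-5 - 4) = -763*(-I/3) = -(-763)*I/3 = 763*I/3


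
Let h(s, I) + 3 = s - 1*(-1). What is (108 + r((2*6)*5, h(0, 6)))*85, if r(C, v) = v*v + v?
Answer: 9350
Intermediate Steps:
h(s, I) = -2 + s (h(s, I) = -3 + (s - 1*(-1)) = -3 + (s + 1) = -3 + (1 + s) = -2 + s)
r(C, v) = v + v² (r(C, v) = v² + v = v + v²)
(108 + r((2*6)*5, h(0, 6)))*85 = (108 + (-2 + 0)*(1 + (-2 + 0)))*85 = (108 - 2*(1 - 2))*85 = (108 - 2*(-1))*85 = (108 + 2)*85 = 110*85 = 9350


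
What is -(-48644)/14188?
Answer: 12161/3547 ≈ 3.4285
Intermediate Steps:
-(-48644)/14188 = -1*(-12161/3547) = 12161/3547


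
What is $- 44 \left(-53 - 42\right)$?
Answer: $4180$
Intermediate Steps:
$- 44 \left(-53 - 42\right) = \left(-44\right) \left(-95\right) = 4180$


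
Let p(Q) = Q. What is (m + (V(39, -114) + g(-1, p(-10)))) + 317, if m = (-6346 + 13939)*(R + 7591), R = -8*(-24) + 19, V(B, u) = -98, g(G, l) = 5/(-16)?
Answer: 947852875/16 ≈ 5.9241e+7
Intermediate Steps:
g(G, l) = -5/16 (g(G, l) = 5*(-1/16) = -5/16)
R = 211 (R = 192 + 19 = 211)
m = 59240586 (m = (-6346 + 13939)*(211 + 7591) = 7593*7802 = 59240586)
(m + (V(39, -114) + g(-1, p(-10)))) + 317 = (59240586 + (-98 - 5/16)) + 317 = (59240586 - 1573/16) + 317 = 947847803/16 + 317 = 947852875/16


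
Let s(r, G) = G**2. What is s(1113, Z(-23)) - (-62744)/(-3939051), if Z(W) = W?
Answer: 2083695235/3939051 ≈ 528.98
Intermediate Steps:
s(1113, Z(-23)) - (-62744)/(-3939051) = (-23)**2 - (-62744)/(-3939051) = 529 - (-62744)*(-1)/3939051 = 529 - 1*62744/3939051 = 529 - 62744/3939051 = 2083695235/3939051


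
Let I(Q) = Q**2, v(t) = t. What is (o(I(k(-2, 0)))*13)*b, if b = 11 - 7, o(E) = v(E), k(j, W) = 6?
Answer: 1872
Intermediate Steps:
o(E) = E
b = 4
(o(I(k(-2, 0)))*13)*b = (6**2*13)*4 = (36*13)*4 = 468*4 = 1872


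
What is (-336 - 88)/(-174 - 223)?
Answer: 424/397 ≈ 1.0680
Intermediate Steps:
(-336 - 88)/(-174 - 223) = -424/(-397) = -424*(-1/397) = 424/397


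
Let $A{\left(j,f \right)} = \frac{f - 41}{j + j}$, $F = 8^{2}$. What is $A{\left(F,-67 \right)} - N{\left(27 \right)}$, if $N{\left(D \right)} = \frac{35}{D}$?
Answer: $- \frac{1849}{864} \approx -2.14$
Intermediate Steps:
$F = 64$
$A{\left(j,f \right)} = \frac{-41 + f}{2 j}$
$A{\left(F,-67 \right)} - N{\left(27 \right)} = \frac{-41 - 67}{2 \cdot 64} - \frac{35}{27} = \frac{1}{2} \cdot \frac{1}{64} \left(-108\right) - 35 \cdot \frac{1}{27} = - \frac{27}{32} - \frac{35}{27} = - \frac{1849}{864}$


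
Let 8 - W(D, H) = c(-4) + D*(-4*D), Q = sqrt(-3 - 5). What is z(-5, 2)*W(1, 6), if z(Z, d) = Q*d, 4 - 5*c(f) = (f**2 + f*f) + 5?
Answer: 372*I*sqrt(2)/5 ≈ 105.22*I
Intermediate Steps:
c(f) = -1/5 - 2*f**2/5 (c(f) = 4/5 - ((f**2 + f*f) + 5)/5 = 4/5 - ((f**2 + f**2) + 5)/5 = 4/5 - (2*f**2 + 5)/5 = 4/5 - (5 + 2*f**2)/5 = 4/5 + (-1 - 2*f**2/5) = -1/5 - 2*f**2/5)
Q = 2*I*sqrt(2) (Q = sqrt(-8) = 2*I*sqrt(2) ≈ 2.8284*I)
z(Z, d) = 2*I*d*sqrt(2) (z(Z, d) = (2*I*sqrt(2))*d = 2*I*d*sqrt(2))
W(D, H) = 73/5 + 4*D**2 (W(D, H) = 8 - ((-1/5 - 2/5*(-4)**2) + D*(-4*D)) = 8 - ((-1/5 - 2/5*16) - 4*D**2) = 8 - ((-1/5 - 32/5) - 4*D**2) = 8 - (-33/5 - 4*D**2) = 8 + (33/5 + 4*D**2) = 73/5 + 4*D**2)
z(-5, 2)*W(1, 6) = (2*I*2*sqrt(2))*(73/5 + 4*1**2) = (4*I*sqrt(2))*(73/5 + 4*1) = (4*I*sqrt(2))*(73/5 + 4) = (4*I*sqrt(2))*(93/5) = 372*I*sqrt(2)/5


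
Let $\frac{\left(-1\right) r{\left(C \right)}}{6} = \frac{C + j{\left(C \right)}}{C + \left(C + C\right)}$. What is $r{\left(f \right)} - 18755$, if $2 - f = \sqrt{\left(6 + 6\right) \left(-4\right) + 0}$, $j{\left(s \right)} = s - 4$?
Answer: $- \frac{243863}{13} + \frac{8 i \sqrt{3}}{13} \approx -18759.0 + 1.0659 i$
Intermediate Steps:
$j{\left(s \right)} = -4 + s$
$f = 2 - 4 i \sqrt{3}$ ($f = 2 - \sqrt{\left(6 + 6\right) \left(-4\right) + 0} = 2 - \sqrt{12 \left(-4\right) + 0} = 2 - \sqrt{-48 + 0} = 2 - \sqrt{-48} = 2 - 4 i \sqrt{3} \approx 2.0 - 6.9282 i$)
$r{\left(C \right)} = - \frac{2 \left(-4 + 2 C\right)}{C}$ ($r{\left(C \right)} = - 6 \frac{C + \left(-4 + C\right)}{C + \left(C + C\right)} = - 6 \frac{-4 + 2 C}{C + 2 C} = - 6 \frac{-4 + 2 C}{3 C} = - \frac{2 \left(-4 + 2 C\right)}{C}$)
$r{\left(f \right)} - 18755 = \left(-4 + \frac{8}{2 - 4 i \sqrt{3}}\right) - 18755 = -18759 + \frac{8}{2 - 4 i \sqrt{3}}$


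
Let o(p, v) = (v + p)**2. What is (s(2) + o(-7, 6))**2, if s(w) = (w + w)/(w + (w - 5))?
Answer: 9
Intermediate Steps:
o(p, v) = (p + v)**2
s(w) = 2*w/(-5 + 2*w) (s(w) = (2*w)/(w + (-5 + w)) = (2*w)/(-5 + 2*w) = 2*w/(-5 + 2*w))
(s(2) + o(-7, 6))**2 = (2*2/(-5 + 2*2) + (-7 + 6)**2)**2 = (2*2/(-5 + 4) + (-1)**2)**2 = (2*2/(-1) + 1)**2 = (2*2*(-1) + 1)**2 = (-4 + 1)**2 = (-3)**2 = 9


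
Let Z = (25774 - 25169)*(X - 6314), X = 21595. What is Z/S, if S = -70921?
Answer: -9245005/70921 ≈ -130.36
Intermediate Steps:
Z = 9245005 (Z = (25774 - 25169)*(21595 - 6314) = 605*15281 = 9245005)
Z/S = 9245005/(-70921) = 9245005*(-1/70921) = -9245005/70921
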